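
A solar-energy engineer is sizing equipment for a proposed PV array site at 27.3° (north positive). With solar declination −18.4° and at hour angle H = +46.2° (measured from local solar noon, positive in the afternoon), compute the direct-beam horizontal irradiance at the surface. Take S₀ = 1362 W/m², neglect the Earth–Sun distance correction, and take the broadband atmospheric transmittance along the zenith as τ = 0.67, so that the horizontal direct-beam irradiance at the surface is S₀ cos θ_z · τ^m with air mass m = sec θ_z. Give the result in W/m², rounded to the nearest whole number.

240 W/m²

cos θ_z = sin(27.3°) sin(-18.4°) + cos(27.3°) cos(-18.4°) cos(46.20°) = -0.1448 + 0.5836 = 0.4388.
Air mass m = 1/cos θ_z = 1/0.4388 = 2.279; τ^m = 0.67^2.279 = 0.4014.
Surface direct beam = 1362 × 0.4388 × 0.4014 = 239.89 W/m².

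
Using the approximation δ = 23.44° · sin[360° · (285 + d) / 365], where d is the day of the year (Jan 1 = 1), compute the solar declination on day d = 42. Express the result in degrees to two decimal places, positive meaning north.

360 × (285 + 42) / 365 = 322.521°; sin(322.521°) = -0.6085.
δ = 23.44 × -0.6085 = -14.263° ≈ -14.26°.

-14.26°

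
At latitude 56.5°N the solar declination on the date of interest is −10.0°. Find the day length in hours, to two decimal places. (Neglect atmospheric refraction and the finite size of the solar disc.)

cos H_s = −tan(56.5°) · tan(-10.0°) = 0.2664, so H_s = arccos(0.2664) = 74.55°.
Day length = 2 H_s / 15° h⁻¹ = 149.10° / 15 = 9.940 h.

9.94 hours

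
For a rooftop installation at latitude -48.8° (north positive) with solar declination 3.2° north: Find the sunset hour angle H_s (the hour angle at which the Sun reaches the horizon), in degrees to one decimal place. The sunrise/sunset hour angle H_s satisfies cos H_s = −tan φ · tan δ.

86.3°

cos H_s = −tan(-48.8°) · tan(3.2°) = 0.0639, so H_s = arccos(0.0639) = 86.34°.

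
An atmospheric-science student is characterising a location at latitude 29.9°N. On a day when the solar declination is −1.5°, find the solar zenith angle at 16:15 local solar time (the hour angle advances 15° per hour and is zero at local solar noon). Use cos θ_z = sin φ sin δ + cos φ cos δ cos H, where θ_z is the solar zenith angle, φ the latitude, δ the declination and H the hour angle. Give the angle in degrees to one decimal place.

Hour angle H = 15° × (16.25 − 12) = 63.75°.
With φ = 29.9°, δ = -1.5°, H = 63.75°: sin φ sin δ = -0.0130, cos φ cos δ cos H = 0.3833, so cos θ_z = 0.3703.
θ_z = arccos(0.3703) = 68.27°.

68.3°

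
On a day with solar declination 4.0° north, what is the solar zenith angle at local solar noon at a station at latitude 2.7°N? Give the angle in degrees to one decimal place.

1.3°

At local solar noon the hour angle is zero, so the zenith angle is |φ − δ| = |2.7° − (4.0°)| = 1.3°.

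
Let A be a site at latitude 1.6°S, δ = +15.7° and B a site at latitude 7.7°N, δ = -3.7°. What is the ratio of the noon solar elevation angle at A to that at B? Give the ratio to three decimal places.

0.925

A: 90° − |-1.6 − (15.7)| = 72.70°.
B: 90° − |7.7 − (-3.7)| = 78.60°.
Ratio A/B = 72.7000 / 78.6000 = 0.9249.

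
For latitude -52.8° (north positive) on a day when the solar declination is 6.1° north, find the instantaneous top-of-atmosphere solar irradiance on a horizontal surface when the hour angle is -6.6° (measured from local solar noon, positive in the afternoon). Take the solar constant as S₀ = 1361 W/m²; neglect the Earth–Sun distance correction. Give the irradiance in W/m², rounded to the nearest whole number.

With φ = -52.8°, δ = 6.1°, H = -6.60°: sin φ sin δ = -0.0846, cos φ cos δ cos H = 0.5972, so cos θ_z = 0.5126.
Top-of-atmosphere irradiance = S₀ cos θ_z = 1361 × 0.5126 = 697.65 W/m².

698 W/m²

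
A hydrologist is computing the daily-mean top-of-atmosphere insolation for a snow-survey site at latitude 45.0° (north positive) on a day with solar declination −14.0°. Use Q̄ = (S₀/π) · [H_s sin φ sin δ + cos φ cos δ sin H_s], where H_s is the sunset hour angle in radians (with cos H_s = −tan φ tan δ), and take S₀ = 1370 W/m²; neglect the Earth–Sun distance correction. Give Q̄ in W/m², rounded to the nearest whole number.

191 W/m²

The sunset hour angle satisfies cos H_s = −tan φ tan δ = 0.2493, giving H_s = 75.56°. In radians, H_s = 1.3188.
H_s sin φ sin δ = 1.3188 × 0.7071 × -0.2419 = -0.2256.
cos φ cos δ sin H_s = 0.7071 × 0.9703 × 0.9684 = 0.6644.
Q̄ = (1370/π) × (-0.2256 + 0.6644) = 436.08 × 0.4388 = 191.35 W/m².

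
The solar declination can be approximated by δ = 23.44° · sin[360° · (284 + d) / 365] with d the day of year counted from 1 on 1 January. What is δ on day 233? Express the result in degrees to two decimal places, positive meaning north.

+11.75°

360 × (284 + 233) / 365 = 509.918°; sin(509.918°) = 0.5012.
δ = 23.44 × 0.5012 = 11.748° ≈ +11.75°.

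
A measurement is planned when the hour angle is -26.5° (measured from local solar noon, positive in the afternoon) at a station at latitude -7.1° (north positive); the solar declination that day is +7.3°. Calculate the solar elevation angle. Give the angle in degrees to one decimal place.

With φ = -7.1°, δ = 7.3°, H = -26.50°: sin φ sin δ = -0.0157, cos φ cos δ cos H = 0.8809, so cos θ_z = 0.8652.
θ_z = arccos(0.8652) = 30.09°, so the elevation is 90° − 30.09° = 59.91°.

59.9°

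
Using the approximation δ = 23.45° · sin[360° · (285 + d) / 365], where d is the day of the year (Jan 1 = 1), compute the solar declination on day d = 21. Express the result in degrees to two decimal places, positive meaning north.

360 × (285 + 21) / 365 = 301.808°; sin(301.808°) = -0.8498.
δ = 23.45 × -0.8498 = -19.928° ≈ -19.93°.

-19.93°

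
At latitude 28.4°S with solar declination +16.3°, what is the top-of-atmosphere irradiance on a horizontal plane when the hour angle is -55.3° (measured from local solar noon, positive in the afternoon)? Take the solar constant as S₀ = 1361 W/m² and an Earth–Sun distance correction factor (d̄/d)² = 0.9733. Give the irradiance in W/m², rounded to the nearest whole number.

460 W/m²

cos θ_z = sin(-28.4°) sin(16.3°) + cos(-28.4°) cos(16.3°) cos(-55.30°) = -0.1335 + 0.4806 = 0.3471.
Top-of-atmosphere irradiance = S₀ (d̄/d)² cos θ_z = 1361 × 0.9733 × 0.3471 = 459.79 W/m².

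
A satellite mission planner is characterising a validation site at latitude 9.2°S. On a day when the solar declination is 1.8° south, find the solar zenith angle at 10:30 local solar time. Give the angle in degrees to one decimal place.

23.6°

Hour angle H = 15° × (10.5 − 12) = -22.50°.
cos θ_z = sin φ sin δ + cos φ cos δ cos H = (-0.1599)(-0.0314) + (0.9871)(0.9995)(0.9239) = 0.9165.
θ_z = arccos(0.9165) = 23.58°.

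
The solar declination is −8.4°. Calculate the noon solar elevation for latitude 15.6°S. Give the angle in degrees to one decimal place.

82.8°

At local solar noon the hour angle is zero, so the elevation is 90° − |φ − δ| = 90° − |-15.6° − (-8.4°)| = 90° − 7.2° = 82.8°.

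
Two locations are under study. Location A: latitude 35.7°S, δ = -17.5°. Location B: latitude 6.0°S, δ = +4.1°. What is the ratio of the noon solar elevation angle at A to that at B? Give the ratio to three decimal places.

0.899

A: 90° − |-35.7 − (-17.5)| = 71.80°.
B: 90° − |-6.0 − (4.1)| = 79.90°.
Ratio A/B = 71.8000 / 79.9000 = 0.8986.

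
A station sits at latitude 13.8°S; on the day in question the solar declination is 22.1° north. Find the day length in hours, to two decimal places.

The sunset hour angle satisfies cos H_s = −tan φ tan δ = 0.0997, giving H_s = 84.28°.
Day length = 2 H_s / 15° h⁻¹ = 168.56° / 15 = 11.237 h.

11.24 hours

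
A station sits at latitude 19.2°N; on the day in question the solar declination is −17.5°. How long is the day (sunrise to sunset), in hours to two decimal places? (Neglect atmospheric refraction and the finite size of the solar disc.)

11.16 hours

The sunset hour angle satisfies cos H_s = −tan φ tan δ = 0.1098, giving H_s = 83.70°.
Day length = 2 H_s / 15° h⁻¹ = 167.40° / 15 = 11.160 h.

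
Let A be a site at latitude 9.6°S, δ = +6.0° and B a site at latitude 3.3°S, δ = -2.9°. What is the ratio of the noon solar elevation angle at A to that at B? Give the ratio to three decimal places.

A: 90° − |-9.6 − (6.0)| = 74.40°.
B: 90° − |-3.3 − (-2.9)| = 89.60°.
Ratio A/B = 74.4000 / 89.6000 = 0.8304.

0.830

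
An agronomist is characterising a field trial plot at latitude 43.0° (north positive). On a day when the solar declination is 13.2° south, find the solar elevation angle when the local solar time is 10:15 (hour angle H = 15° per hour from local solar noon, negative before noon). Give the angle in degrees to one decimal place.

Hour angle H = 15° × (10.25 − 12) = -26.25°.
With φ = 43.0°, δ = -13.2°, H = -26.25°: sin φ sin δ = -0.1557, cos φ cos δ cos H = 0.6386, so cos θ_z = 0.4829.
θ_z = arccos(0.4829) = 61.13°, so the elevation is 90° − 61.13° = 28.87°.

28.9°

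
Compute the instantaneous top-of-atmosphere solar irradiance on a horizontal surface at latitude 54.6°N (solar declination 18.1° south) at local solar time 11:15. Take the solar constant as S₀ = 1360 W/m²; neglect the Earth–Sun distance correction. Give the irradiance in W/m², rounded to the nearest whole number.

390 W/m²

Hour angle H = 15° × (11.25 − 12) = -11.25°.
cos θ_z = sin φ sin δ + cos φ cos δ cos H = (0.8151)(-0.3107) + (0.5793)(0.9505)(0.9808) = 0.2868.
Top-of-atmosphere irradiance = S₀ cos θ_z = 1360 × 0.2868 = 390.05 W/m².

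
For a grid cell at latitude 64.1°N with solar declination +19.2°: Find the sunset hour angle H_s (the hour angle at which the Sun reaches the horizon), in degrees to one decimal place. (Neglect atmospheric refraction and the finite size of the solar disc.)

135.8°

cos H_s = −tan(64.1°) · tan(19.2°) = -0.7172, so H_s = arccos(-0.7172) = 135.82°.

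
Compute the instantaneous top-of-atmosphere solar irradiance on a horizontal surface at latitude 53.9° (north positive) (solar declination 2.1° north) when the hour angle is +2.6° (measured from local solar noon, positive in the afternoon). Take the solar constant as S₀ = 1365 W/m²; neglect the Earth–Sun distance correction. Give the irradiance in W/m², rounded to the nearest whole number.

cos θ_z = sin(53.9°) sin(2.1°) + cos(53.9°) cos(2.1°) cos(2.60°) = 0.0296 + 0.5882 = 0.6178.
Top-of-atmosphere irradiance = S₀ cos θ_z = 1365 × 0.6178 = 843.30 W/m².

843 W/m²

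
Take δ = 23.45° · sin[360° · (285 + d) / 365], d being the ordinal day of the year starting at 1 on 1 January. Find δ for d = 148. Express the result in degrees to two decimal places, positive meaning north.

360 × (285 + 148) / 365 = 427.068°; sin(427.068°) = 0.9210.
δ = 23.45 × 0.9210 = 21.597° ≈ +21.60°.

+21.60°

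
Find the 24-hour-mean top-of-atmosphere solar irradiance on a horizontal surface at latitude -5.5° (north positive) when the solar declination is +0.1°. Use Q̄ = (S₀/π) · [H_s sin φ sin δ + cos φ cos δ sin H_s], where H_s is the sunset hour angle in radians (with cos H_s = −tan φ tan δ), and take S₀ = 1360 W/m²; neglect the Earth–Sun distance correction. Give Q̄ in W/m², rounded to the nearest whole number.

431 W/m²

cos H_s = −tan(-5.5°) · tan(0.1°) = 0.0002, so H_s = arccos(0.0002) = 89.99°. In radians, H_s = 1.5706.
H_s sin φ sin δ = 1.5706 × -0.0958 × 0.0017 = -0.0003.
cos φ cos δ sin H_s = 0.9954 × 1.0000 × 1.0000 = 0.9954.
Q̄ = (1360/π) × (-0.0003 + 0.9954) = 432.90 × 0.9951 = 430.78 W/m².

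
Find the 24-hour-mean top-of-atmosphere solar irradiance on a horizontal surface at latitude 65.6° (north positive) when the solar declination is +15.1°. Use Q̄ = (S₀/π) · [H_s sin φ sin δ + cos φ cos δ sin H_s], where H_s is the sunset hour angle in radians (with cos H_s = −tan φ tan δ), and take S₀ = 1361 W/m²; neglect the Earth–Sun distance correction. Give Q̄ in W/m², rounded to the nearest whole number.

366 W/m²

cos H_s = −tan(65.6°) · tan(15.1°) = -0.5948, so H_s = arccos(-0.5948) = 126.50°. In radians, H_s = 2.2078.
H_s sin φ sin δ = 2.2078 × 0.9107 × 0.2605 = 0.5238.
cos φ cos δ sin H_s = 0.4131 × 0.9655 × 0.8039 = 0.3206.
Q̄ = (1361/π) × (0.5238 + 0.3206) = 433.22 × 0.8444 = 365.81 W/m².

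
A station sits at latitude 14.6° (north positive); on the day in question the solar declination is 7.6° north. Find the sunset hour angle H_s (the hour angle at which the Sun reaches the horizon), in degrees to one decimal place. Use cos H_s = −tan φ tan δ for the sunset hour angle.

92.0°

The sunset hour angle satisfies cos H_s = −tan φ tan δ = -0.0348, giving H_s = 91.99°.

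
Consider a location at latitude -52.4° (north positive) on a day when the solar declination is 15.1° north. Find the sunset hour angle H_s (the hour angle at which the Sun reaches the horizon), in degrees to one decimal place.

cos H_s = −tan(-52.4°) · tan(15.1°) = 0.3504, so H_s = arccos(0.3504) = 69.49°.

69.5°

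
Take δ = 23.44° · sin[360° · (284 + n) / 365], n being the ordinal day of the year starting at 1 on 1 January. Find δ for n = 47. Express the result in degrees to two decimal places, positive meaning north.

360 × (284 + 47) / 365 = 326.466°; sin(326.466°) = -0.5524.
δ = 23.44 × -0.5524 = -12.948° ≈ -12.95°.

-12.95°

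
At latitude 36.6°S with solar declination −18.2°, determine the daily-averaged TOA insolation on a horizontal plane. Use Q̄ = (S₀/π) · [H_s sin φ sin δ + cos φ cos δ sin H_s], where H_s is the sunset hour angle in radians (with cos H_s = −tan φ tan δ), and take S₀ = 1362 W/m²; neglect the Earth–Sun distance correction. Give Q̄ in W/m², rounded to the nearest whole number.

cos H_s = −tan(-36.6°) · tan(-18.2°) = -0.2442, so H_s = arccos(-0.2442) = 104.13°. In radians, H_s = 1.8174.
H_s sin φ sin δ = 1.8174 × -0.5962 × -0.3123 = 0.3384.
cos φ cos δ sin H_s = 0.8028 × 0.9500 × 0.9697 = 0.7396.
Q̄ = (1362/π) × (0.3384 + 0.7396) = 433.54 × 1.0780 = 467.36 W/m².

467 W/m²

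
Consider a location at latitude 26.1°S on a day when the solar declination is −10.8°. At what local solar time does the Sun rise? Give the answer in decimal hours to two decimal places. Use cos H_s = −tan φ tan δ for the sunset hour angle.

−tan φ tan δ = −(-0.4899)(-0.1908) = -0.0935; H_s = arccos(-0.0935) = 95.36°.
Sunrise is at 12 − H_s/15 = 12 − 6.357 = 5.643 h local solar time.

5.64 h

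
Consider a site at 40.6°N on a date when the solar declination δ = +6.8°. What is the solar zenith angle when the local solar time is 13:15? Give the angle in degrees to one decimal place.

Hour angle H = 15° × (13.25 − 12) = 18.75°.
With φ = 40.6°, δ = 6.8°, H = 18.75°: sin φ sin δ = 0.0771, cos φ cos δ cos H = 0.7139, so cos θ_z = 0.7910.
θ_z = arccos(0.7910) = 37.72°.

37.7°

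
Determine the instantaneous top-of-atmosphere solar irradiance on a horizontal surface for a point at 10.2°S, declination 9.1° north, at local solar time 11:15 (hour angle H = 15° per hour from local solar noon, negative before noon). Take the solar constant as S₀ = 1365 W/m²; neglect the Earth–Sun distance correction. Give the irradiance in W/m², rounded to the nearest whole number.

1263 W/m²

Hour angle H = 15° × (11.25 − 12) = -11.25°.
With φ = -10.2°, δ = 9.1°, H = -11.25°: sin φ sin δ = -0.0280, cos φ cos δ cos H = 0.9531, so cos θ_z = 0.9251.
Top-of-atmosphere irradiance = S₀ cos θ_z = 1365 × 0.9251 = 1262.76 W/m².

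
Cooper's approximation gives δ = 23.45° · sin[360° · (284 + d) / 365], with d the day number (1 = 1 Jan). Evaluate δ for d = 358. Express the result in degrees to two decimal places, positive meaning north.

-23.41°

360 × (284 + 358) / 365 = 633.205°; sin(633.205°) = -0.9984.
δ = 23.45 × -0.9984 = -23.412° ≈ -23.41°.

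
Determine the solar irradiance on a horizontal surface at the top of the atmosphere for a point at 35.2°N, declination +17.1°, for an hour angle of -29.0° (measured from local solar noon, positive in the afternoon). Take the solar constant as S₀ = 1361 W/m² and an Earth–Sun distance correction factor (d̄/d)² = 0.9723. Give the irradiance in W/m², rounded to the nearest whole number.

1128 W/m²

With φ = 35.2°, δ = 17.1°, H = -29.00°: sin φ sin δ = 0.1695, cos φ cos δ cos H = 0.6831, so cos θ_z = 0.8526.
Top-of-atmosphere irradiance = S₀ (d̄/d)² cos θ_z = 1361 × 0.9723 × 0.8526 = 1128.25 W/m².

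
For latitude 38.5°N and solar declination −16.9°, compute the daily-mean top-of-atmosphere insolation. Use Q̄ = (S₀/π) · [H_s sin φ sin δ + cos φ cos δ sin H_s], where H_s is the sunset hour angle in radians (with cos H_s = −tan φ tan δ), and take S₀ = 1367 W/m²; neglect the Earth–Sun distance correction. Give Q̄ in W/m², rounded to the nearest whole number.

cos H_s = −tan(38.5°) · tan(-16.9°) = 0.2417, so H_s = arccos(0.2417) = 76.01°. In radians, H_s = 1.3266.
H_s sin φ sin δ = 1.3266 × 0.6225 × -0.2907 = -0.2401.
cos φ cos δ sin H_s = 0.7826 × 0.9568 × 0.9703 = 0.7266.
Q̄ = (1367/π) × (-0.2401 + 0.7266) = 435.13 × 0.4865 = 211.69 W/m².

212 W/m²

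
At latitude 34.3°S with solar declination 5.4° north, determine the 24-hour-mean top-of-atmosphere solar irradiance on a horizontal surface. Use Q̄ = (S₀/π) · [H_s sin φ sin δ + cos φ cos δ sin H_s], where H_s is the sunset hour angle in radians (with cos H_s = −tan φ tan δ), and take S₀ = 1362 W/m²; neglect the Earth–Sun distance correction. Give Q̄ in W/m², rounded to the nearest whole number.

321 W/m²

cos H_s = −tan(-34.3°) · tan(5.4°) = 0.0645, so H_s = arccos(0.0645) = 86.30°. In radians, H_s = 1.5062.
H_s sin φ sin δ = 1.5062 × -0.5635 × 0.0941 = -0.0799.
cos φ cos δ sin H_s = 0.8261 × 0.9956 × 0.9979 = 0.8207.
Q̄ = (1362/π) × (-0.0799 + 0.8207) = 433.54 × 0.7408 = 321.17 W/m².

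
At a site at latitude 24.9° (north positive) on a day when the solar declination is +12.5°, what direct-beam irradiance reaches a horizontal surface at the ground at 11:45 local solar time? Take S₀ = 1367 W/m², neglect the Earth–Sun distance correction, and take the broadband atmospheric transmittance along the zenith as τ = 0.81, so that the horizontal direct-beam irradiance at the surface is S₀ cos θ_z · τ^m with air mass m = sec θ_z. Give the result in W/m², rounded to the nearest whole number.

1073 W/m²

Hour angle H = 15° × (11.75 − 12) = -3.75°.
cos θ_z = sin(24.9°) sin(12.5°) + cos(24.9°) cos(12.5°) cos(-3.75°) = 0.0911 + 0.8836 = 0.9747.
Air mass m = 1/cos θ_z = 1/0.9747 = 1.026; τ^m = 0.81^1.026 = 0.8056.
Surface direct beam = 1367 × 0.9747 × 0.8056 = 1073.39 W/m².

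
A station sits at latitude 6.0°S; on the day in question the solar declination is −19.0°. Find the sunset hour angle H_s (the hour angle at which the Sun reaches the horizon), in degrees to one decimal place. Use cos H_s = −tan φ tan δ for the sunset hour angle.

92.1°

The sunset hour angle satisfies cos H_s = −tan φ tan δ = -0.0362, giving H_s = 92.07°.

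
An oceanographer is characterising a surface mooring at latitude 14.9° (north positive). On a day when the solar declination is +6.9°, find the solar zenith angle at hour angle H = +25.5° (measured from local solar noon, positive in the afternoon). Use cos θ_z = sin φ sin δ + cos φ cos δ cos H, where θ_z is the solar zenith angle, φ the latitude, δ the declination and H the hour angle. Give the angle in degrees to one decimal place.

cos θ_z = sin(14.9°) sin(6.9°) + cos(14.9°) cos(6.9°) cos(25.50°) = 0.0309 + 0.8659 = 0.8968.
θ_z = arccos(0.8968) = 26.26°.

26.3°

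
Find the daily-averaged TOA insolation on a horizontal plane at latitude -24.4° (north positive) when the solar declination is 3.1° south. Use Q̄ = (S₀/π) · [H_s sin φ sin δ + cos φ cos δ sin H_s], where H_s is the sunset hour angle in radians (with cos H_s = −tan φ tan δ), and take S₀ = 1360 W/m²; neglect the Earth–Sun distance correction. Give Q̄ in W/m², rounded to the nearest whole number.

409 W/m²

−tan φ tan δ = −(-0.4536)(-0.0542) = -0.0246; H_s = arccos(-0.0246) = 91.41°. In radians, H_s = 1.5954.
H_s sin φ sin δ = 1.5954 × -0.4131 × -0.0541 = 0.0357.
cos φ cos δ sin H_s = 0.9107 × 0.9985 × 0.9997 = 0.9091.
Q̄ = (1360/π) × (0.0357 + 0.9091) = 432.90 × 0.9448 = 409.00 W/m².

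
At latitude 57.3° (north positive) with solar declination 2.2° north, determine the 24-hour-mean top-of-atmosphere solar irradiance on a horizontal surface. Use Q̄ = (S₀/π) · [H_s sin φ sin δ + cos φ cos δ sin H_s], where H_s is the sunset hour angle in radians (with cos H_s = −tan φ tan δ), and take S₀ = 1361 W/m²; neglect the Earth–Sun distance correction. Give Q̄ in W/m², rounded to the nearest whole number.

256 W/m²

cos H_s = −tan(57.3°) · tan(2.2°) = -0.0598, so H_s = arccos(-0.0598) = 93.43°. In radians, H_s = 1.6307.
H_s sin φ sin δ = 1.6307 × 0.8415 × 0.0384 = 0.0527.
cos φ cos δ sin H_s = 0.5402 × 0.9993 × 0.9982 = 0.5389.
Q̄ = (1361/π) × (0.0527 + 0.5389) = 433.22 × 0.5916 = 256.29 W/m².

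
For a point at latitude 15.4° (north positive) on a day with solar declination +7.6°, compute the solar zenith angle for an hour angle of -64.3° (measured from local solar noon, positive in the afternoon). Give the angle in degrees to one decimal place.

cos θ_z = sin φ sin δ + cos φ cos δ cos H = (0.2656)(0.1323) + (0.9641)(0.9912)(0.4337) = 0.4496.
θ_z = arccos(0.4496) = 63.28°.

63.3°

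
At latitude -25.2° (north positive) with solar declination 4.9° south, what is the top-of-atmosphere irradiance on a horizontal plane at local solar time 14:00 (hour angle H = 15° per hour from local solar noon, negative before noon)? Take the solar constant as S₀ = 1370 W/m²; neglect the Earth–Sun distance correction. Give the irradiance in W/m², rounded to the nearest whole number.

1119 W/m²

Hour angle H = 15° × (14 − 12) = 30.00°.
With φ = -25.2°, δ = -4.9°, H = 30.00°: sin φ sin δ = 0.0364, cos φ cos δ cos H = 0.7807, so cos θ_z = 0.8171.
Top-of-atmosphere irradiance = S₀ cos θ_z = 1370 × 0.8171 = 1119.43 W/m².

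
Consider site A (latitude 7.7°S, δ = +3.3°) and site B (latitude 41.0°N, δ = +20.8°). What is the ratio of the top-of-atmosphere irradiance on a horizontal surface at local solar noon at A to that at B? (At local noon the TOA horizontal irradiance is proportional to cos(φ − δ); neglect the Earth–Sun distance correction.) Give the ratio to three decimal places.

1.046

A: cos θ_z = cos(-7.7° − (3.3°)) = 0.9816.
B: cos θ_z = cos(41.0° − (20.8°)) = 0.9385.
Ratio A/B = 0.9816 / 0.9385 = 1.0459.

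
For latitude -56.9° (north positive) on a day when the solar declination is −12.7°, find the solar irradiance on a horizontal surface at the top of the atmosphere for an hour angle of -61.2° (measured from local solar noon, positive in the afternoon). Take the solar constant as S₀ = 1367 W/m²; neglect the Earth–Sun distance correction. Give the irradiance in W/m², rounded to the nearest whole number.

603 W/m²

cos θ_z = sin(-56.9°) sin(-12.7°) + cos(-56.9°) cos(-12.7°) cos(-61.20°) = 0.1842 + 0.2567 = 0.4409.
Top-of-atmosphere irradiance = S₀ cos θ_z = 1367 × 0.4409 = 602.71 W/m².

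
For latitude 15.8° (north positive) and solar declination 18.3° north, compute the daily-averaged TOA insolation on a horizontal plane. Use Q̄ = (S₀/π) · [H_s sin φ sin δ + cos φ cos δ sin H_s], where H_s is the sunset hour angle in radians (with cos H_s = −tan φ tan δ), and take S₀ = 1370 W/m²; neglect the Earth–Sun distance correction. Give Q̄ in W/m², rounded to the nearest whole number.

459 W/m²

−tan φ tan δ = −(0.2830)(0.3307) = -0.0936; H_s = arccos(-0.0936) = 95.37°. In radians, H_s = 1.6645.
H_s sin φ sin δ = 1.6645 × 0.2723 × 0.3140 = 0.1423.
cos φ cos δ sin H_s = 0.9622 × 0.9494 × 0.9956 = 0.9095.
Q̄ = (1370/π) × (0.1423 + 0.9095) = 436.08 × 1.0518 = 458.67 W/m².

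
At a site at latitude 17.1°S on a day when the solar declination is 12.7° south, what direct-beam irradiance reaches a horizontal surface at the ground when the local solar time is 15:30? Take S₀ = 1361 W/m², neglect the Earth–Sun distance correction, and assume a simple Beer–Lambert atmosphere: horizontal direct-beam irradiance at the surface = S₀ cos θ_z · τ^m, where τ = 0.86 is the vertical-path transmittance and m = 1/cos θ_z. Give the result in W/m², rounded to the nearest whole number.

678 W/m²

Hour angle H = 15° × (15.5 − 12) = 52.50°.
With φ = -17.1°, δ = -12.7°, H = 52.50°: sin φ sin δ = 0.0646, cos φ cos δ cos H = 0.5676, so cos θ_z = 0.6322.
Air mass m = 1/cos θ_z = 1/0.6322 = 1.582; τ^m = 0.86^1.582 = 0.7877.
Surface direct beam = 1361 × 0.6322 × 0.7877 = 677.76 W/m².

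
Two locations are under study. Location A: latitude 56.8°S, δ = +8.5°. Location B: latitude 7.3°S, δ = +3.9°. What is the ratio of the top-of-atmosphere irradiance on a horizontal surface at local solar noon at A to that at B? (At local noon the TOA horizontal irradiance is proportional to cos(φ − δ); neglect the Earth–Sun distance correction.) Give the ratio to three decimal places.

0.426

A: cos θ_z = cos(-56.8° − (8.5°)) = 0.4179.
B: cos θ_z = cos(-7.3° − (3.9°)) = 0.9810.
Ratio A/B = 0.4179 / 0.9810 = 0.4260.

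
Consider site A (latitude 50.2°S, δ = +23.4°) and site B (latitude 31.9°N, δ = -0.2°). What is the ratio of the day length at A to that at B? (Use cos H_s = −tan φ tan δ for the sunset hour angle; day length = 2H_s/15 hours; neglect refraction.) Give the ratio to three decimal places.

A: H_s = arccos(−tan -50.2° · tan 23.4°) = 58.71°, so 2H_s/15 = 7.8280 h.
B: H_s = arccos(−tan 31.9° · tan -0.2°) = 89.88°, so 2H_s/15 = 11.9840 h.
Ratio A/B = 7.8280 / 11.9840 = 0.6532.

0.653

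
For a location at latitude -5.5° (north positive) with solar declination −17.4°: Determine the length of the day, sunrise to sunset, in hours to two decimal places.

12.23 hours

−tan φ tan δ = −(-0.0963)(-0.3134) = -0.0302; H_s = arccos(-0.0302) = 91.73°.
Day length = 2 H_s / 15° h⁻¹ = 183.46° / 15 = 12.231 h.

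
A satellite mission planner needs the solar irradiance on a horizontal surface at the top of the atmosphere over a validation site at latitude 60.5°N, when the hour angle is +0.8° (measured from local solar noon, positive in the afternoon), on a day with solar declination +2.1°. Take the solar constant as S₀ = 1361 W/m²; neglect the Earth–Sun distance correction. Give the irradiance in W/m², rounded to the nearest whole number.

713 W/m²

cos θ_z = sin(60.5°) sin(2.1°) + cos(60.5°) cos(2.1°) cos(0.80°) = 0.0319 + 0.4920 = 0.5239.
Top-of-atmosphere irradiance = S₀ cos θ_z = 1361 × 0.5239 = 713.03 W/m².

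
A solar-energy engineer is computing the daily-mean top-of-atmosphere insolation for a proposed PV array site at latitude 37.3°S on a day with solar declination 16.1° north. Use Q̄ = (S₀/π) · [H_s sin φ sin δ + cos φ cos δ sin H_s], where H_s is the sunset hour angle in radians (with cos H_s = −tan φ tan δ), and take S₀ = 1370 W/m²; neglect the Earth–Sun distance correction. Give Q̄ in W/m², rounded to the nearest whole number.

226 W/m²

cos H_s = −tan(-37.3°) · tan(16.1°) = 0.2199, so H_s = arccos(0.2199) = 77.30°. In radians, H_s = 1.3491.
H_s sin φ sin δ = 1.3491 × -0.6060 × 0.2773 = -0.2267.
cos φ cos δ sin H_s = 0.7955 × 0.9608 × 0.9755 = 0.7456.
Q̄ = (1370/π) × (-0.2267 + 0.7456) = 436.08 × 0.5189 = 226.28 W/m².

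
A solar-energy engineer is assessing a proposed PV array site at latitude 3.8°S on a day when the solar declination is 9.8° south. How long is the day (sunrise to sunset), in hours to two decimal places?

12.09 hours

cos H_s = −tan(-3.8°) · tan(-9.8°) = -0.0115, so H_s = arccos(-0.0115) = 90.66°.
Day length = 2 H_s / 15° h⁻¹ = 181.32° / 15 = 12.088 h.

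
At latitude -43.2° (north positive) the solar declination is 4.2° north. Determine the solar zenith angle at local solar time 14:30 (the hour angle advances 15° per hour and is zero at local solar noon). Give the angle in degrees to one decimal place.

58.2°

Hour angle H = 15° × (14.5 − 12) = 37.50°.
cos θ_z = sin φ sin δ + cos φ cos δ cos H = (-0.6845)(0.0732) + (0.7290)(0.9973)(0.7934) = 0.5267.
θ_z = arccos(0.5267) = 58.22°.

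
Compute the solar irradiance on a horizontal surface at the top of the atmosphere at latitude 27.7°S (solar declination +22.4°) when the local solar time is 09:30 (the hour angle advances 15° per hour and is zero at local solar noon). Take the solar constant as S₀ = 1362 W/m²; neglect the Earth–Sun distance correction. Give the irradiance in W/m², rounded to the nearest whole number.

Hour angle H = 15° × (9.5 − 12) = -37.50°.
cos θ_z = sin(-27.7°) sin(22.4°) + cos(-27.7°) cos(22.4°) cos(-37.50°) = -0.1771 + 0.6494 = 0.4723.
Top-of-atmosphere irradiance = S₀ cos θ_z = 1362 × 0.4723 = 643.27 W/m².

643 W/m²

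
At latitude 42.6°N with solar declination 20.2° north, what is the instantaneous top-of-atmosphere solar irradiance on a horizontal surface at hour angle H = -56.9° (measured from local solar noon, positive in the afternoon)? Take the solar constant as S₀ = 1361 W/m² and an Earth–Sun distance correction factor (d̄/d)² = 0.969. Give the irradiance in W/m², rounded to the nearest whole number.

cos θ_z = sin φ sin δ + cos φ cos δ cos H = (0.6769)(0.3453) + (0.7361)(0.9385)(0.5461) = 0.6110.
Top-of-atmosphere irradiance = S₀ (d̄/d)² cos θ_z = 1361 × 0.969 × 0.6110 = 805.79 W/m².

806 W/m²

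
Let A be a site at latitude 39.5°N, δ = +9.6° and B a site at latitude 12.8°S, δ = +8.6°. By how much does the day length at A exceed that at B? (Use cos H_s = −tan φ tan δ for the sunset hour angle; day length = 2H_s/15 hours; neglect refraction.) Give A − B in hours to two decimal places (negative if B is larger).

A: H_s = arccos(−tan 39.5° · tan 9.6°) = 98.01°, so 2H_s/15 = 13.0680 h.
B: H_s = arccos(−tan -12.8° · tan 8.6°) = 88.03°, so 2H_s/15 = 11.7373 h.
A − B = 13.0680 − 11.7373 = 1.3307 h.

+1.33 h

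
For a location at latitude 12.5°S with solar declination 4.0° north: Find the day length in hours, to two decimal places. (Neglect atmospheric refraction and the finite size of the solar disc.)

cos H_s = −tan(-12.5°) · tan(4.0°) = 0.0155, so H_s = arccos(0.0155) = 89.11°.
Day length = 2 H_s / 15° h⁻¹ = 178.22° / 15 = 11.881 h.

11.88 hours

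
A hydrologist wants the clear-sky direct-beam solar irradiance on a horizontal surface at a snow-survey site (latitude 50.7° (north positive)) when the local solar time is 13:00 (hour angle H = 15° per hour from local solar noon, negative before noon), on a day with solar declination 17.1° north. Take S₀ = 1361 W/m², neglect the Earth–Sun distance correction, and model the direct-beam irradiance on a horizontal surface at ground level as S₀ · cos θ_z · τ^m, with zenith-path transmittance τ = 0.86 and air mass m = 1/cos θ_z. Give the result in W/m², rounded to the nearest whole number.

Hour angle H = 15° × (13 − 12) = 15.00°.
With φ = 50.7°, δ = 17.1°, H = 15.00°: sin φ sin δ = 0.2275, cos φ cos δ cos H = 0.5848, so cos θ_z = 0.8123.
Air mass m = 1/cos θ_z = 1/0.8123 = 1.231; τ^m = 0.86^1.231 = 0.8306.
Surface direct beam = 1361 × 0.8123 × 0.8306 = 918.26 W/m².

918 W/m²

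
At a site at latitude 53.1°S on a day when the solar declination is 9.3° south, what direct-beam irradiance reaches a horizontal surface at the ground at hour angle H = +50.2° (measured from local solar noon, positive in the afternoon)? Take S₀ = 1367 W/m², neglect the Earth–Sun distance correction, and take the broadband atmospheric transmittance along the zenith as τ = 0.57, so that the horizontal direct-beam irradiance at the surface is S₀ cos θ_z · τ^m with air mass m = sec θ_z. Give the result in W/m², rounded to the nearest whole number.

With φ = -53.1°, δ = -9.3°, H = 50.20°: sin φ sin δ = 0.1292, cos φ cos δ cos H = 0.3793, so cos θ_z = 0.5085.
Air mass m = 1/cos θ_z = 1/0.5085 = 1.967; τ^m = 0.57^1.967 = 0.3310.
Surface direct beam = 1367 × 0.5085 × 0.3310 = 230.08 W/m².

230 W/m²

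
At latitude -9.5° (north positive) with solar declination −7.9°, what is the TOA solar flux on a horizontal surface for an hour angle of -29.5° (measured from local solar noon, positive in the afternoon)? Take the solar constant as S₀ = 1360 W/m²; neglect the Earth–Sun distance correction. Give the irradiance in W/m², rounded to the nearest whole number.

1187 W/m²

With φ = -9.5°, δ = -7.9°, H = -29.50°: sin φ sin δ = 0.0227, cos φ cos δ cos H = 0.8503, so cos θ_z = 0.8730.
Top-of-atmosphere irradiance = S₀ cos θ_z = 1360 × 0.8730 = 1187.28 W/m².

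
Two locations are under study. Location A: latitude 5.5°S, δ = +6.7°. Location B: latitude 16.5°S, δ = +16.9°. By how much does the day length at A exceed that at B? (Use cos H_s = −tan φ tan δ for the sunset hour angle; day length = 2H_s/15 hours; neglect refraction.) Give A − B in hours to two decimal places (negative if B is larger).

+0.60 h

A: H_s = arccos(−tan -5.5° · tan 6.7°) = 89.35°, so 2H_s/15 = 11.9133 h.
B: H_s = arccos(−tan -16.5° · tan 16.9°) = 84.84°, so 2H_s/15 = 11.3120 h.
A − B = 11.9133 − 11.3120 = 0.6013 h.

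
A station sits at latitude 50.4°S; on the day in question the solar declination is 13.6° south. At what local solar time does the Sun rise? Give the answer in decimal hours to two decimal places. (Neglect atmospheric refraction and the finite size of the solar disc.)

The sunset hour angle satisfies cos H_s = −tan φ tan δ = -0.2924, giving H_s = 107.00°.
Sunrise is at 12 − H_s/15 = 12 − 7.133 = 4.867 h local solar time.

4.87 h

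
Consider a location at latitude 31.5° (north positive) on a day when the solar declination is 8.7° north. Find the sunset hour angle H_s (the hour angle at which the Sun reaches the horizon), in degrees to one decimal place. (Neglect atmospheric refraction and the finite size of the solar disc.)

The sunset hour angle satisfies cos H_s = −tan φ tan δ = -0.0938, giving H_s = 95.38°.

95.4°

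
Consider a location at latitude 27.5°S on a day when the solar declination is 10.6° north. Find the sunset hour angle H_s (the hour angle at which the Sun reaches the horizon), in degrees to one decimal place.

cos H_s = −tan(-27.5°) · tan(10.6°) = 0.0974, so H_s = arccos(0.0974) = 84.41°.

84.4°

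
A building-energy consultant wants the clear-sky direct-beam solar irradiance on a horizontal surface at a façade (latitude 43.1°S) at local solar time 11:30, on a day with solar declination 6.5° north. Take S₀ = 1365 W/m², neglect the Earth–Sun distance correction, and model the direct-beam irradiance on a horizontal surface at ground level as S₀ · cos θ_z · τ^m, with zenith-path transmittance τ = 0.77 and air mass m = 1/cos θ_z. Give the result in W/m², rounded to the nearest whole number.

583 W/m²

Hour angle H = 15° × (11.5 − 12) = -7.50°.
With φ = -43.1°, δ = 6.5°, H = -7.50°: sin φ sin δ = -0.0773, cos φ cos δ cos H = 0.7193, so cos θ_z = 0.6420.
Air mass m = 1/cos θ_z = 1/0.6420 = 1.558; τ^m = 0.77^1.558 = 0.6655.
Surface direct beam = 1365 × 0.6420 × 0.6655 = 583.20 W/m².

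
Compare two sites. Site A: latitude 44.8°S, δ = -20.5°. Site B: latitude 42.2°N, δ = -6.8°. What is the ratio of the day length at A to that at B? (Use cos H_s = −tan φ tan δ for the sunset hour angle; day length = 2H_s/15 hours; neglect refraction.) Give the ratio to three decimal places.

A: H_s = arccos(−tan -44.8° · tan -20.5°) = 111.79°, so 2H_s/15 = 14.9053 h.
B: H_s = arccos(−tan 42.2° · tan -6.8°) = 83.79°, so 2H_s/15 = 11.1720 h.
Ratio A/B = 14.9053 / 11.1720 = 1.3342.

1.334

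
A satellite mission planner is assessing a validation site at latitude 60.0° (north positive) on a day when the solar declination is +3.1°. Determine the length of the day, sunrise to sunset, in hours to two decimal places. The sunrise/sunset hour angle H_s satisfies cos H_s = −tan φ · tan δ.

cos H_s = −tan(60.0°) · tan(3.1°) = -0.0938, so H_s = arccos(-0.0938) = 95.38°.
Day length = 2 H_s / 15° h⁻¹ = 190.76° / 15 = 12.717 h.

12.72 hours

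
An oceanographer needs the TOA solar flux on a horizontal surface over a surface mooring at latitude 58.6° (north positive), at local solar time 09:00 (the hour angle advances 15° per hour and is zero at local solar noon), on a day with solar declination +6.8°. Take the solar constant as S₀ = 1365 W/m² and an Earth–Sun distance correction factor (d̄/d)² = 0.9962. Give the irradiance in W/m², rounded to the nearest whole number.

635 W/m²

Hour angle H = 15° × (9 − 12) = -45.00°.
With φ = 58.6°, δ = 6.8°, H = -45.00°: sin φ sin δ = 0.1011, cos φ cos δ cos H = 0.3658, so cos θ_z = 0.4669.
Top-of-atmosphere irradiance = S₀ (d̄/d)² cos θ_z = 1365 × 0.9962 × 0.4669 = 634.90 W/m².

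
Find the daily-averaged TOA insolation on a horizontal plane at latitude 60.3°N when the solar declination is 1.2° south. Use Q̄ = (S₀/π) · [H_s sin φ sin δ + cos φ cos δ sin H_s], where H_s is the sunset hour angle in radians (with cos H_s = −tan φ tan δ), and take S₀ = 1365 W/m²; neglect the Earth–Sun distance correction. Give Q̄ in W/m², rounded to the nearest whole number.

cos H_s = −tan(60.3°) · tan(-1.2°) = 0.0367, so H_s = arccos(0.0367) = 87.90°. In radians, H_s = 1.5341.
H_s sin φ sin δ = 1.5341 × 0.8686 × -0.0209 = -0.0278.
cos φ cos δ sin H_s = 0.4955 × 0.9998 × 0.9993 = 0.4951.
Q̄ = (1365/π) × (-0.0278 + 0.4951) = 434.49 × 0.4673 = 203.04 W/m².

203 W/m²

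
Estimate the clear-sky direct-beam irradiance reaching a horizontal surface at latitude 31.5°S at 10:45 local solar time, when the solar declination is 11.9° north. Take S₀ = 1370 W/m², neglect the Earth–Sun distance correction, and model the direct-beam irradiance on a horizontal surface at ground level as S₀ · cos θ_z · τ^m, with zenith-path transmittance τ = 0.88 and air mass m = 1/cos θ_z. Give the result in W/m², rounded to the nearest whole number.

775 W/m²

Hour angle H = 15° × (10.75 − 12) = -18.75°.
cos θ_z = sin(-31.5°) sin(11.9°) + cos(-31.5°) cos(11.9°) cos(-18.75°) = -0.1077 + 0.7900 = 0.6823.
Air mass m = 1/cos θ_z = 1/0.6823 = 1.466; τ^m = 0.88^1.466 = 0.8291.
Surface direct beam = 1370 × 0.6823 × 0.8291 = 775.00 W/m².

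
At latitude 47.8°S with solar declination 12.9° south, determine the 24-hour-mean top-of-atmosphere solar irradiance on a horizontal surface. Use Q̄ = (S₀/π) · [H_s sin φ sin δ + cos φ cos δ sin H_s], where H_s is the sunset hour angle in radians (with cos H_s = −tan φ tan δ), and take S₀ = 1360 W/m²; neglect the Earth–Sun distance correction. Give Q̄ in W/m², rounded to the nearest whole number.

405 W/m²

−tan φ tan δ = −(-1.1028)(-0.2290) = -0.2525; H_s = arccos(-0.2525) = 104.63°. In radians, H_s = 1.8261.
H_s sin φ sin δ = 1.8261 × -0.7408 × -0.2233 = 0.3021.
cos φ cos δ sin H_s = 0.6717 × 0.9748 × 0.9676 = 0.6336.
Q̄ = (1360/π) × (0.3021 + 0.6336) = 432.90 × 0.9357 = 405.06 W/m².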